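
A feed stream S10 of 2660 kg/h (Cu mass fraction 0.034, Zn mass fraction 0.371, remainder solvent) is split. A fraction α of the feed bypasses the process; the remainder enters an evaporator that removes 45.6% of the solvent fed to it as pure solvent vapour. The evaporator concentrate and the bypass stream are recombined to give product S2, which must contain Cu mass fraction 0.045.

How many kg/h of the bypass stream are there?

All 2660×0.034 = 90.44 kg/h of Cu reaches S2, so S2 = 90.44/0.045 = 2009.8 kg/h and vapour = 650.22 kg/h.
The evaporator receives (1−α)·2660 of feed at 0.595 solvent and removes 0.456 of that solvent:
0.456×0.595×(1−α)×2660 = 650.22
(1−α) = 650.22/721.71 = 0.9009;  α = 0.0991.
Bypass flow = 0.0991×2660 = 263.49 kg/h.

263.5 kg/h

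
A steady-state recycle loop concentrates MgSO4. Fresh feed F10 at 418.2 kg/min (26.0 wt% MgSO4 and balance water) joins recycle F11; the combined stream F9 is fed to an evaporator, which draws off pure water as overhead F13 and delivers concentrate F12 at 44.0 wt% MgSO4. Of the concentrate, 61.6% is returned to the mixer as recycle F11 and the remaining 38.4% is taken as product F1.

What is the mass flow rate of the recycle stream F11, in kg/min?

396.4 kg/min

Overall MgSO4 balance (none leaves overhead): MgSO4 in fresh feed = MgSO4 in product, i.e. 418.2×0.260 = (1−0.616)·F12·0.440.
F12 = 108.73/(0.440×0.384) = 643.54 kg/min.
Recycle F11 = 0.616×643.54 = 396.42 kg/min.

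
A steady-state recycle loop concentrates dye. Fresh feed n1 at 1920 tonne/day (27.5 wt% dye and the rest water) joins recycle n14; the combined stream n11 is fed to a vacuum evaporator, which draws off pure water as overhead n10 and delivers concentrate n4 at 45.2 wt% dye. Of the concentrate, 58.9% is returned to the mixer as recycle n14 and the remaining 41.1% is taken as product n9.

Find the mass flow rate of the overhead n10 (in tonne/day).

Overall dye balance (none leaves overhead): dye in fresh feed = dye in product, i.e. 1920×0.275 = (1−0.589)·n4·0.452.
n4 = 528/(0.452×0.411) = 2842.2 tonne/day.
Recycle n14 = 0.589×2842.2 = 1674.1 tonne/day.
Combined feed n11 = 1920 + 1674.1 = 3594.1 tonne/day.
Overhead n10 = n11 − n4 = 3594.1 − 2842.2 = 751.86 tonne/day.

751.9 tonne/day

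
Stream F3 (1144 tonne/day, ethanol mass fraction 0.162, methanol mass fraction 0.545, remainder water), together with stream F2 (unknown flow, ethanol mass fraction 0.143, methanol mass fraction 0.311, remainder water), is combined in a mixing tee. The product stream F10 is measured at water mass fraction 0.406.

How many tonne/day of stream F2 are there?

923.4 tonne/day

Let F2 be the unknown flow. Total out = 1144 + F2.
water balance: 335.19 + 0.546·F2 = 0.406·(1144 + F2)
(0.546 − 0.406)·F2 = 0.406×1144 − 335.19 = 129.27
F2 = 129.27 / 0.140 = 923.37 tonne/day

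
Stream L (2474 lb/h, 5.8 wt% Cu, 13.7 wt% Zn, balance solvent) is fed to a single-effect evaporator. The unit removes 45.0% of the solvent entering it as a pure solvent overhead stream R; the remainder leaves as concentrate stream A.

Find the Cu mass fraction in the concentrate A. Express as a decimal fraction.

Cu is not removed: 2474×0.058 = 143.49 lb/h of Cu enters A.
solvent entering = 2474×0.805 = 1991.6 lb/h; overhead removed = 0.450×1991.6 = 896.21 lb/h.
Concentrate = 2474 − 896.21 = 1577.8 lb/h.
Mass fraction = 143.49/1577.8 = 0.091.

0.091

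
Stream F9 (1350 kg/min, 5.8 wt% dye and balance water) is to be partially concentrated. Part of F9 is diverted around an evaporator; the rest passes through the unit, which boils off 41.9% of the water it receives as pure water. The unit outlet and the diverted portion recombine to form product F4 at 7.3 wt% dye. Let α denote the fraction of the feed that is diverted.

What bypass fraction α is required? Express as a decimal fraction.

0.479

All 1350×0.058 = 78.3 kg/min of dye reaches F4, so F4 = 78.3/0.073 = 1072.6 kg/min and vapour = 277.4 kg/min.
The evaporator receives (1−α)·1350 of feed at 0.942 water and removes 0.419 of that water:
0.419×0.942×(1−α)×1350 = 277.4
(1−α) = 277.4/532.84 = 0.5206;  α = 0.4794.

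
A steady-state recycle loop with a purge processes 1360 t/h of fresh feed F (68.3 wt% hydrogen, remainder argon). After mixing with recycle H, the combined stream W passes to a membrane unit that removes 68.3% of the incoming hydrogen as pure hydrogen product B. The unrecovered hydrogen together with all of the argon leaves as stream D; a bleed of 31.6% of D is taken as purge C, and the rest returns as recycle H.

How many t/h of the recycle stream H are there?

1190 t/h

argon enters only via F and leaves only via the purge: 1360×0.317 = 0.316×(argon in D), and the membrane unit passes all argon, so argon in W = argon in D = 1364.3 t/h.
hydrogen in W: m_A = 1360×0.683 + (1−0.316)·(1−0.683)·m_A, so m_A = 928.88/0.7832 = 1186 t/h.
D = (1−0.683)×1186 + 1364.3 = 1740.3 t/h.
Recycle H = (1−0.316)×1740.3 = 1190.4 t/h.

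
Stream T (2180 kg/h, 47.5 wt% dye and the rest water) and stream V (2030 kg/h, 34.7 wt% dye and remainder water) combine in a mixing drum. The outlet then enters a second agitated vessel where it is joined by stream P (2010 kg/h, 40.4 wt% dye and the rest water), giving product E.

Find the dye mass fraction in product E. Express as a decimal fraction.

Overall, product flow = 6220 kg/h.
dye in = 2180×0.475 + 2030×0.347 + 2010×0.404 = 2551.9 kg/h.
dye fraction in E = 0.4103.

0.4103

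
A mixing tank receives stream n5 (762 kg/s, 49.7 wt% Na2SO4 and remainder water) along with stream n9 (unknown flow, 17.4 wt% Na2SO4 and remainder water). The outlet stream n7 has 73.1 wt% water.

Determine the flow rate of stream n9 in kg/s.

Let n9 be the unknown flow. Total out = 762 + n9.
water balance: 383.29 + 0.826·n9 = 0.731·(762 + n9)
(0.826 − 0.731)·n9 = 0.731×762 − 383.29 = 173.74
n9 = 173.74 / 0.095 = 1828.8 kg/s

1829 kg/s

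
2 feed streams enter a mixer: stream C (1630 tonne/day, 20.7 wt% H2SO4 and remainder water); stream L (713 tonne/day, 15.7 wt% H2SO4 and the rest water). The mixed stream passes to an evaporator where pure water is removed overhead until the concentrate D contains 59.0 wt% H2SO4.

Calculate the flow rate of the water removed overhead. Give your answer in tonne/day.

H2SO4 entering = 1630×0.207 + 713×0.157 = 449.35 tonne/day.
All H2SO4 reports to D, so D = 449.35/0.590 = 761.61 tonne/day.
Total feed = 2343 tonne/day; overhead = 2343 − 761.61 = 1581.4 tonne/day.

1581 tonne/day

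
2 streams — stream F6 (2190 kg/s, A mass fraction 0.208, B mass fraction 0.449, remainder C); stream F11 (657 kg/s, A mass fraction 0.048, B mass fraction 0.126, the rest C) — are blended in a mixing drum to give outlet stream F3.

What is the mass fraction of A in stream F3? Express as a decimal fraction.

Total flow out = 2190 + 657 = 2847 kg/s.
A in = 2190×0.208 + 657×0.048 = 487.06 kg/s.
A mass fraction in F3 = 487.06/2847 = 0.171.

0.171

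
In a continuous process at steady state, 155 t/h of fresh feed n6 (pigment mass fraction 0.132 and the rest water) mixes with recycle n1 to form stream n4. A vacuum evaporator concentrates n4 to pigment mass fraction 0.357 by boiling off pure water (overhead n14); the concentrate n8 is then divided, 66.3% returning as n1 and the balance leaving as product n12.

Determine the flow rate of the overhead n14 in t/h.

Overall pigment balance (none leaves overhead): pigment in fresh feed = pigment in product, i.e. 155×0.132 = (1−0.663)·n8·0.357.
n8 = 20.46/(0.357×0.337) = 170.06 t/h.
Recycle n1 = 0.663×170.06 = 112.75 t/h.
Combined feed n4 = 155 + 112.75 = 267.75 t/h.
Overhead n14 = n4 − n8 = 267.75 − 170.06 = 97.689 t/h.

97.69 t/h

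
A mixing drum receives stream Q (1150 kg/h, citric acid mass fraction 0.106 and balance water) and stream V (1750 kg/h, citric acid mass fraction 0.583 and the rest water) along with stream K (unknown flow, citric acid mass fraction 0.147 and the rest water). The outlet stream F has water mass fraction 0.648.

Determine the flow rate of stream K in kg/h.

Let K be the unknown flow. Total out = 2900 + K.
water balance: 1757.8 + 0.853·K = 0.648·(2900 + K)
(0.853 − 0.648)·K = 0.648×2900 − 1757.8 = 121.35
K = 121.35 / 0.205 = 591.95 kg/h

592 kg/h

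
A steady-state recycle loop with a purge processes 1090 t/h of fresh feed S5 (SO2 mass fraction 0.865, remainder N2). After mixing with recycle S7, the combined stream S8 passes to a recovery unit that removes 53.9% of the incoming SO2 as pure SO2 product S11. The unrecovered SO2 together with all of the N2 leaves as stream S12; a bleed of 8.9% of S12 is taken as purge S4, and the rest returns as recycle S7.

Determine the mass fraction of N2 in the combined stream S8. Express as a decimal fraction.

N2 enters only via S5 and leaves only via the purge: 1090×0.135 = 0.089×(N2 in S12), and the recovery unit passes all N2, so N2 in S8 = N2 in S12 = 1653.4 t/h.
SO2 in S8: m_A = 1090×0.865 + (1−0.089)·(1−0.539)·m_A, so m_A = 942.85/0.5800 = 1625.5 t/h.
S8 = 1625.5 + 1653.4 = 3278.9 t/h.
N2 fraction in S8 = 1653.4/3278.9 = 0.504.

0.504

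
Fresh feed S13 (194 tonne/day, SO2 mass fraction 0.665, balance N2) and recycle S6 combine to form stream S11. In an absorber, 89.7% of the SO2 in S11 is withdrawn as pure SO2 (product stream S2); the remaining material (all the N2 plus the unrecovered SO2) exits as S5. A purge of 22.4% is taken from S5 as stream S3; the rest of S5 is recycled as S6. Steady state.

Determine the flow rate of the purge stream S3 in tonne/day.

68.23 tonne/day

N2 enters only via S13 and leaves only via the purge: 194×0.335 = 0.224×(N2 in S5), and the absorber passes all N2, so N2 in S11 = N2 in S5 = 290.13 tonne/day.
SO2 in S11: m_A = 194×0.665 + (1−0.224)·(1−0.897)·m_A, so m_A = 129.01/0.9201 = 140.22 tonne/day.
S5 = (1−0.897)×140.22 + 290.13 = 304.58 tonne/day.
Purge S3 = 0.224×304.58 = 68.225 tonne/day.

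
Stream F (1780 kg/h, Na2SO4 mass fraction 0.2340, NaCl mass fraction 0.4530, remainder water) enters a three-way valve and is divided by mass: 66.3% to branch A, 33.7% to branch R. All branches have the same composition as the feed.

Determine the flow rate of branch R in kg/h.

Branch R flow = 0.337×1780 = 599.86 kg/h.

599.9 kg/h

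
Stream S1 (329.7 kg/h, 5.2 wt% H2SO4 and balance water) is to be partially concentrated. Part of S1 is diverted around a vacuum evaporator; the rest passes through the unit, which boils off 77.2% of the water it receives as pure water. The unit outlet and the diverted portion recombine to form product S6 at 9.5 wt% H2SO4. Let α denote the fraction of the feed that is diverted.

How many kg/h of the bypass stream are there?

125.8 kg/h

All 329.7×0.052 = 17.144 kg/h of H2SO4 reaches S6, so S6 = 17.144/0.095 = 180.47 kg/h and vapour = 149.23 kg/h.
The evaporator receives (1−α)·329.7 of feed at 0.948 water and removes 0.772 of that water:
0.772×0.948×(1−α)×329.7 = 149.23
(1−α) = 149.23/241.29 = 0.6185;  α = 0.3815.
Bypass flow = 0.3815×329.7 = 125.79 kg/h.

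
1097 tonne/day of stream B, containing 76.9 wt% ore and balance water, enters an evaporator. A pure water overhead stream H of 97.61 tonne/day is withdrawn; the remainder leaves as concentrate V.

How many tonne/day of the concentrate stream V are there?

Concentrate = 1097 − 97.61 = 999.39 tonne/day.

999.4 tonne/day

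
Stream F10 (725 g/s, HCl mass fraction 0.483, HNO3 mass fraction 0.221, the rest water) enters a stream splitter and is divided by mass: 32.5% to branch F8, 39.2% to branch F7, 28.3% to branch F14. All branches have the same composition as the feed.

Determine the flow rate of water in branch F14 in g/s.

60.73 g/s

Branch F14 total = 0.283×725 = 205.17 g/s.
water in F14 = 0.296×205.17 = 60.732 g/s.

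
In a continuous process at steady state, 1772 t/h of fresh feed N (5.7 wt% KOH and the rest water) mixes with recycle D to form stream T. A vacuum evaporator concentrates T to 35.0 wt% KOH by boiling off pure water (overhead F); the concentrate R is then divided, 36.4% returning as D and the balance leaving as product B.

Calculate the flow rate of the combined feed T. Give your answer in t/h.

1937 t/h

Overall KOH balance (none leaves overhead): KOH in fresh feed = KOH in product, i.e. 1772×0.057 = (1−0.364)·R·0.350.
R = 101/(0.350×0.636) = 453.75 t/h.
Recycle D = 0.364×453.75 = 165.16 t/h.
Combined feed T = 1772 + 165.16 = 1937.2 t/h.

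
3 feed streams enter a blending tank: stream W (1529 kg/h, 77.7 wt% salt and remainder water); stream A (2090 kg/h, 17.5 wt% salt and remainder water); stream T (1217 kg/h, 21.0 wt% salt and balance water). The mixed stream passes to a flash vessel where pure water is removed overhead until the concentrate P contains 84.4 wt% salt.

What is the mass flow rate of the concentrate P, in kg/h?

2144 kg/h

salt entering = 1529×0.777 + 2090×0.175 + 1217×0.210 = 1809.4 kg/h.
All salt reports to P, so P = 1809.4/0.844 = 2143.8 kg/h.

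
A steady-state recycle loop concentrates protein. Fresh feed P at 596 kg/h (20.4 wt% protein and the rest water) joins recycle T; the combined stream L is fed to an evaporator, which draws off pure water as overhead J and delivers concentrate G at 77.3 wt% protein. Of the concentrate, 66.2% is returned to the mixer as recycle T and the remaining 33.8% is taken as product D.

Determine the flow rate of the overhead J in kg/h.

Overall protein balance (none leaves overhead): protein in fresh feed = protein in product, i.e. 596×0.204 = (1−0.662)·G·0.773.
G = 121.58/(0.773×0.338) = 465.35 kg/h.
Recycle T = 0.662×465.35 = 308.06 kg/h.
Combined feed L = 596 + 308.06 = 904.06 kg/h.
Overhead J = L − G = 904.06 − 465.35 = 438.71 kg/h.

438.7 kg/h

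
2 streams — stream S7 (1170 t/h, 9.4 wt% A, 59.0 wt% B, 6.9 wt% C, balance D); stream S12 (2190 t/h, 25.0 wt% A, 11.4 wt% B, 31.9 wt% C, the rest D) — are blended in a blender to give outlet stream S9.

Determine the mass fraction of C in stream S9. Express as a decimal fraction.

0.2319

Total flow out = 1170 + 2190 = 3360 t/h.
C in = 1170×0.069 + 2190×0.319 = 779.34 t/h.
C mass fraction in S9 = 779.34/3360 = 0.2319.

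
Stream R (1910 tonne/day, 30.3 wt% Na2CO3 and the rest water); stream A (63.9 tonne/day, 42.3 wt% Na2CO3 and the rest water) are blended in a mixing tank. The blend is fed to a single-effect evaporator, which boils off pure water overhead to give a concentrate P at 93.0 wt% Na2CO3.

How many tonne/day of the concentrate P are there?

Na2CO3 entering = 1910×0.303 + 63.9×0.423 = 605.76 tonne/day.
All Na2CO3 reports to P, so P = 605.76/0.930 = 651.35 tonne/day.

651.4 tonne/day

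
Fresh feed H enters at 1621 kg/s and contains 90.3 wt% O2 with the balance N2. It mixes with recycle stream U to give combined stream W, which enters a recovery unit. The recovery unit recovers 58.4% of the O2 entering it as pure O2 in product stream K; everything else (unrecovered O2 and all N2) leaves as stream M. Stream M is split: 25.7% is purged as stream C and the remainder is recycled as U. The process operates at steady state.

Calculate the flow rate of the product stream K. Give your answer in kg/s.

O2 in W: m_A = 1621×0.903 + (1−0.257)·(1−0.584)·m_A, so m_A = 1463.8/0.6909 = 2118.6 kg/s.
Product K = 0.584×2118.6 = 1237.3 kg/s.

1237 kg/s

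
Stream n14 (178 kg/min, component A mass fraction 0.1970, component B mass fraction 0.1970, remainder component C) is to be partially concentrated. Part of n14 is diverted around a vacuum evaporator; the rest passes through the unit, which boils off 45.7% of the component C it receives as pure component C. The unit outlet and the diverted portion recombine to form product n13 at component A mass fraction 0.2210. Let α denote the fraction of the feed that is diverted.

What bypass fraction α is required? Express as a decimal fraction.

0.608

All 178×0.197 = 35.066 kg/min of component A reaches n13, so n13 = 35.066/0.221 = 158.67 kg/min and vapour = 19.33 kg/min.
The evaporator receives (1−α)·178 of feed at 0.606 component C and removes 0.457 of that component C:
0.457×0.606×(1−α)×178 = 19.33
(1−α) = 19.33/49.296 = 0.3921;  α = 0.6079.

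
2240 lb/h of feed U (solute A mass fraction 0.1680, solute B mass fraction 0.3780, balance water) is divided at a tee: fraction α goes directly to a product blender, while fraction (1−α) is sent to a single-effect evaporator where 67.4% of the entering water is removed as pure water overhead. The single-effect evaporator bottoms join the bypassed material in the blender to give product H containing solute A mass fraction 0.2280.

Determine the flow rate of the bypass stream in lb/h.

All 2240×0.168 = 376.32 lb/h of solute A reaches H, so H = 376.32/0.228 = 1650.5 lb/h and vapour = 589.47 lb/h.
The evaporator receives (1−α)·2240 of feed at 0.454 water and removes 0.674 of that water:
0.674×0.454×(1−α)×2240 = 589.47
(1−α) = 589.47/685.43 = 0.8600;  α = 0.1400.
Bypass flow = 0.1400×2240 = 313.59 lb/h.

313.6 lb/h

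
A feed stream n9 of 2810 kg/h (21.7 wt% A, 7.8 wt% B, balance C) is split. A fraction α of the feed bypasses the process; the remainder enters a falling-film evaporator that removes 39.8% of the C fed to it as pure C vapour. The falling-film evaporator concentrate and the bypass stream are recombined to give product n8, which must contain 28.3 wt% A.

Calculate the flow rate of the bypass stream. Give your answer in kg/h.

474.4 kg/h

All 2810×0.217 = 609.77 kg/h of A reaches n8, so n8 = 609.77/0.283 = 2154.7 kg/h and vapour = 655.34 kg/h.
The evaporator receives (1−α)·2810 of feed at 0.705 C and removes 0.398 of that C:
0.398×0.705×(1−α)×2810 = 655.34
(1−α) = 655.34/788.46 = 0.8312;  α = 0.1688.
Bypass flow = 0.1688×2810 = 474.44 kg/h.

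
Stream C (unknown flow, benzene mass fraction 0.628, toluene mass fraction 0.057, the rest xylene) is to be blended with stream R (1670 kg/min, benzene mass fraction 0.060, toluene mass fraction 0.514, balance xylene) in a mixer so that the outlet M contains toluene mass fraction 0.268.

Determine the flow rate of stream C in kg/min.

Let C be the unknown flow. Total out = 1670 + C.
toluene balance: 858.38 + 0.057·C = 0.268·(1670 + C)
(0.057 − 0.268)·C = 0.268×1670 − 858.38 = -410.82
C = -410.82 / -0.211 = 1947 kg/min

1947 kg/min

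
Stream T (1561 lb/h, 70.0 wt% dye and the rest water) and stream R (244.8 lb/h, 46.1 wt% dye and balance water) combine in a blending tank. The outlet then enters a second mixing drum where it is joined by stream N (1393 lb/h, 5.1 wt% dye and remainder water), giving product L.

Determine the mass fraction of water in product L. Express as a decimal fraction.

Overall, product flow = 3198.8 lb/h.
water in = 1561×0.300 + 244.8×0.539 + 1393×0.949 = 1922.2 lb/h.
water fraction in L = 0.601.

0.601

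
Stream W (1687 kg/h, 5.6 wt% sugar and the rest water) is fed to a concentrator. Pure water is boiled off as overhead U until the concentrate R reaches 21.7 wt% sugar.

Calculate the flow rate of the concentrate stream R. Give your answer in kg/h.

sugar is conserved: 1687×0.056 = 94.472 kg/h all reports to the concentrate.
Concentrate = 94.472/(target fraction) = 435.35 kg/h.

435.4 kg/h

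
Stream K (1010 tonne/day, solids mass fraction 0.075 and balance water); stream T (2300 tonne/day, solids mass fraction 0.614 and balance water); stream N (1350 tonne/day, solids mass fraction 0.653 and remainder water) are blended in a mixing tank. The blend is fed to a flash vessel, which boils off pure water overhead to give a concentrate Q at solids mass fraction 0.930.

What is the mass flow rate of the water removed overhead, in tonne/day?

2112 tonne/day

solids entering = 1010×0.075 + 2300×0.614 + 1350×0.653 = 2369.5 tonne/day.
All solids reports to Q, so Q = 2369.5/0.930 = 2547.8 tonne/day.
Total feed = 4660 tonne/day; overhead = 4660 − 2547.8 = 2112.2 tonne/day.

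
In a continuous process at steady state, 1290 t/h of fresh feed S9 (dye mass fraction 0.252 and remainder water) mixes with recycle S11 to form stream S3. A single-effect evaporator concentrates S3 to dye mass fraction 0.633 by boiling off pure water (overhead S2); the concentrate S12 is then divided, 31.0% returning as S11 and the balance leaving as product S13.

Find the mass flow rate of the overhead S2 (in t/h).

776.4 t/h

Overall dye balance (none leaves overhead): dye in fresh feed = dye in product, i.e. 1290×0.252 = (1−0.310)·S12·0.633.
S12 = 325.08/(0.633×0.690) = 744.28 t/h.
Recycle S11 = 0.310×744.28 = 230.73 t/h.
Combined feed S3 = 1290 + 230.73 = 1520.7 t/h.
Overhead S2 = S3 − S12 = 1520.7 − 744.28 = 776.45 t/h.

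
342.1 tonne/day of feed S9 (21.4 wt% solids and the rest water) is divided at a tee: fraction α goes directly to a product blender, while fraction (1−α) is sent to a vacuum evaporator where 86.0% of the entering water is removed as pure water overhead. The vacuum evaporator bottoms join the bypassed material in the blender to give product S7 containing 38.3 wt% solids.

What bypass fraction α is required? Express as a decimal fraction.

All 342.1×0.214 = 73.209 tonne/day of solids reaches S7, so S7 = 73.209/0.383 = 191.15 tonne/day and vapour = 150.95 tonne/day.
The evaporator receives (1−α)·342.1 of feed at 0.786 water and removes 0.860 of that water:
0.860×0.786×(1−α)×342.1 = 150.95
(1−α) = 150.95/231.25 = 0.6528;  α = 0.3472.

0.347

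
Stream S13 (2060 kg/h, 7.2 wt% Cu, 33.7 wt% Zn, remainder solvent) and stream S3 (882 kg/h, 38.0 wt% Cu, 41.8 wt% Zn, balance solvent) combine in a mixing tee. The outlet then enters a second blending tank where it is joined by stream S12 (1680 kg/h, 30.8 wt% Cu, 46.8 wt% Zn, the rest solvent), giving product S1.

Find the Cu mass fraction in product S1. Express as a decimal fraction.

Overall, product flow = 4622 kg/h.
Cu in = 2060×0.072 + 882×0.380 + 1680×0.308 = 1000.9 kg/h.
Cu fraction in S1 = 0.217.

0.217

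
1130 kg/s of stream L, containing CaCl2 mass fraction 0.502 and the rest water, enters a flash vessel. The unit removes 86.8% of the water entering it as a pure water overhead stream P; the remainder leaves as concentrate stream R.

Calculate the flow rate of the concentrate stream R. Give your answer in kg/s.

641.5 kg/s

water entering = 1130×0.498 = 562.74 kg/s; overhead removed = 0.868×562.74 = 488.46 kg/s.
Concentrate = 1130 − 488.46 = 641.54 kg/s.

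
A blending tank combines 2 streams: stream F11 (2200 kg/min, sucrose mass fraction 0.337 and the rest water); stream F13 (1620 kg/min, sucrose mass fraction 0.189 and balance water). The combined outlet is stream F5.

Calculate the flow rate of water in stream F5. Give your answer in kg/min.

2772 kg/min

water out = water in = 2200×0.663 + 1620×0.811 = 2772.4 kg/min.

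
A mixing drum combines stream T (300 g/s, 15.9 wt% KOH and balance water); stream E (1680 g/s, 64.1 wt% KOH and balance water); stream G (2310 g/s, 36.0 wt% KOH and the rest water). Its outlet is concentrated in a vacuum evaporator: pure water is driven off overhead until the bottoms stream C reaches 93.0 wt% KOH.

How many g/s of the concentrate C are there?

2103 g/s

KOH entering = 300×0.159 + 1680×0.641 + 2310×0.360 = 1956.2 g/s.
All KOH reports to C, so C = 1956.2/0.930 = 2103.4 g/s.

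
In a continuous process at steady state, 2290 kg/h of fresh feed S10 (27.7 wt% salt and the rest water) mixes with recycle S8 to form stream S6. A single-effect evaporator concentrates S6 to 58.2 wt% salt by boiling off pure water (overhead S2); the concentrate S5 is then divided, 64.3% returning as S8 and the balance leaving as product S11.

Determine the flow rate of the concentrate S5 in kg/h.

3053 kg/h

Overall salt balance (none leaves overhead): salt in fresh feed = salt in product, i.e. 2290×0.277 = (1−0.643)·S5·0.582.
S5 = 634.33/(0.582×0.357) = 3053 kg/h.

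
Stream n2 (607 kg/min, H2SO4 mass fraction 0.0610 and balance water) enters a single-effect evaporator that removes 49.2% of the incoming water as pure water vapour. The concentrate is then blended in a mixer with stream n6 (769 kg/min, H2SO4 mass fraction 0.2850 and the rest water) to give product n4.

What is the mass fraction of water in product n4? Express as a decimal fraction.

Vapour removed = 0.492×0.939×607 = 280.43 kg/min; concentrate = 326.57 kg/min.
water reaching the mixer = 289.55 (from concentrate) + 769×0.715 = 839.38 kg/min.
Product flow = 326.57 + 769 = 1095.6 kg/min; water fraction = 0.7662.

0.7662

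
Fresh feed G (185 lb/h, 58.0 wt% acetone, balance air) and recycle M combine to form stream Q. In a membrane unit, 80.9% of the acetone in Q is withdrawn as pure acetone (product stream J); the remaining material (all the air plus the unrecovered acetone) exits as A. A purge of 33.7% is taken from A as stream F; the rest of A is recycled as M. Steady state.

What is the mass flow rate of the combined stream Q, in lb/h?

353.4 lb/h

air enters only via G and leaves only via the purge: 185×0.420 = 0.337×(air in A), and the membrane unit passes all air, so air in Q = air in A = 230.56 lb/h.
acetone in Q: m_A = 185×0.580 + (1−0.337)·(1−0.809)·m_A, so m_A = 107.3/0.8734 = 122.86 lb/h.
Q = 122.86 + 230.56 = 353.42 lb/h.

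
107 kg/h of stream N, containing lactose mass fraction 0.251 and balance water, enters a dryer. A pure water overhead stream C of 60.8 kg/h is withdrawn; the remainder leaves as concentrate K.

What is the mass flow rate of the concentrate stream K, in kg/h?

Concentrate = 107 − 60.8 = 46.2 kg/h.

46.2 kg/h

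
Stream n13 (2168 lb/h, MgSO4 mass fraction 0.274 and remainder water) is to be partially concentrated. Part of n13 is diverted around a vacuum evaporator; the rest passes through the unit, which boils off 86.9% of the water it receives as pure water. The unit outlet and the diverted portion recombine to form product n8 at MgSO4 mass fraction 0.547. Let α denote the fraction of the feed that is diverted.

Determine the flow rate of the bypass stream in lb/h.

All 2168×0.274 = 594.03 lb/h of MgSO4 reaches n8, so n8 = 594.03/0.547 = 1086 lb/h and vapour = 1082 lb/h.
The evaporator receives (1−α)·2168 of feed at 0.726 water and removes 0.869 of that water:
0.869×0.726×(1−α)×2168 = 1082
(1−α) = 1082/1367.8 = 0.7911;  α = 0.2089.
Bypass flow = 0.2089×2168 = 452.94 lb/h.

452.9 lb/h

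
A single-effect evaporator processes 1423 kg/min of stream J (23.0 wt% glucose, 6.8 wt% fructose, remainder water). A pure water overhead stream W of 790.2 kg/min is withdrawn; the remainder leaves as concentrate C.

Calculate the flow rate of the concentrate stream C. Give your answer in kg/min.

632.8 kg/min

Concentrate = 1423 − 790.2 = 632.8 kg/min.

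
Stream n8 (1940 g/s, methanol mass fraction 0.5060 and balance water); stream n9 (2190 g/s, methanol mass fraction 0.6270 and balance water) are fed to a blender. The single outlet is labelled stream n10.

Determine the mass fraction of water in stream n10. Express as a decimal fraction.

0.4298

Total flow out = 1940 + 2190 = 4130 g/s.
water in = 1940×0.494 + 2190×0.373 = 1775.2 g/s.
water mass fraction in n10 = 1775.2/4130 = 0.4298.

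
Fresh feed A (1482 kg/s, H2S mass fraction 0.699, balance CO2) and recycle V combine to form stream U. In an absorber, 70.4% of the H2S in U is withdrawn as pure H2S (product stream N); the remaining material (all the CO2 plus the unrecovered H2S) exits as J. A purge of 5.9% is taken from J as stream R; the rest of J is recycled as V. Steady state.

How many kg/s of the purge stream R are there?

CO2 enters only via A and leaves only via the purge: 1482×0.301 = 0.059×(CO2 in J), and the absorber passes all CO2, so CO2 in U = CO2 in J = 7560.7 kg/s.
H2S in U: m_A = 1482×0.699 + (1−0.059)·(1−0.704)·m_A, so m_A = 1035.9/0.7215 = 1435.9 kg/s.
J = (1−0.704)×1435.9 + 7560.7 = 7985.7 kg/s.
Purge R = 0.059×7985.7 = 471.16 kg/s.

471.2 kg/s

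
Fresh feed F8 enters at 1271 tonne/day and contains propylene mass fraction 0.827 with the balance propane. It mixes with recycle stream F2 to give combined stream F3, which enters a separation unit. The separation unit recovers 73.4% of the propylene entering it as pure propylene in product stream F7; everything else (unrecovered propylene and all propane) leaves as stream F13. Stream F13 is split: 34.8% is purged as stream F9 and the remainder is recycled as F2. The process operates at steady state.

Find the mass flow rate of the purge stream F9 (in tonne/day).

337.6 tonne/day

propane enters only via F8 and leaves only via the purge: 1271×0.173 = 0.348×(propane in F13), and the separation unit passes all propane, so propane in F3 = propane in F13 = 631.85 tonne/day.
propylene in F3: m_A = 1271×0.827 + (1−0.348)·(1−0.734)·m_A, so m_A = 1051.1/0.8266 = 1271.7 tonne/day.
F13 = (1−0.734)×1271.7 + 631.85 = 970.11 tonne/day.
Purge F9 = 0.348×970.11 = 337.6 tonne/day.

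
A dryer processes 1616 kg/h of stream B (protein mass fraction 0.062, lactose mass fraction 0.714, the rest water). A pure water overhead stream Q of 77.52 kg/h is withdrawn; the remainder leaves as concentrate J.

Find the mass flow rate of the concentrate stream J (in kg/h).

1538 kg/h

Concentrate = 1616 − 77.52 = 1538.5 kg/h.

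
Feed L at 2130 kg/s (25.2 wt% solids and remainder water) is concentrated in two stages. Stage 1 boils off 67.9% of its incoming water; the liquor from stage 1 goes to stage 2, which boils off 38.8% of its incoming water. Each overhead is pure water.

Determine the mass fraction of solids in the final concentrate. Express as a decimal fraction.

water in feed = 2130×0.748 = 1593.2 kg/s.
After stage 1: water left = (1−0.679)×1593.2 = 511.43; stream total = 1048.2 kg/s.
After stage 2: water left = (1−0.388)×511.43 = 313; final concentrate = 849.76 kg/s.
solids fraction = 536.76/849.76 = 0.632.

0.632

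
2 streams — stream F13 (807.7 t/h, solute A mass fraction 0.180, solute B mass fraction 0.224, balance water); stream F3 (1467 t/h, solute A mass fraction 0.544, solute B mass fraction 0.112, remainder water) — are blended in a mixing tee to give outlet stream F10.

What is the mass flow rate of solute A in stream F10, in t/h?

943.4 t/h

solute A out = solute A in = 807.7×0.180 + 1467×0.544 = 943.43 t/h.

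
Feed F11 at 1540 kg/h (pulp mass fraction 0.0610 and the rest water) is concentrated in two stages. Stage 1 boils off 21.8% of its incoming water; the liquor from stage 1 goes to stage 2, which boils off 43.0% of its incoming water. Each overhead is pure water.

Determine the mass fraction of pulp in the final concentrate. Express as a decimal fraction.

water in feed = 1540×0.939 = 1446.1 kg/h.
After stage 1: water left = (1−0.218)×1446.1 = 1130.8; stream total = 1224.8 kg/h.
After stage 2: water left = (1−0.430)×1130.8 = 644.57; final concentrate = 738.51 kg/h.
pulp fraction = 93.94/738.51 = 0.1272.

0.1272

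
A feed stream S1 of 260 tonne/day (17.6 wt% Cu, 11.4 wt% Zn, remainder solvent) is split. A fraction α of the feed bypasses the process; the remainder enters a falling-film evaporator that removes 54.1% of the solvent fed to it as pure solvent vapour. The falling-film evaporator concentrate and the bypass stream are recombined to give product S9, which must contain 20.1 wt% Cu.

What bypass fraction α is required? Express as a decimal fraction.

All 260×0.176 = 45.76 tonne/day of Cu reaches S9, so S9 = 45.76/0.201 = 227.66 tonne/day and vapour = 32.338 tonne/day.
The evaporator receives (1−α)·260 of feed at 0.710 solvent and removes 0.541 of that solvent:
0.541×0.710×(1−α)×260 = 32.338
(1−α) = 32.338/99.869 = 0.3238;  α = 0.6762.

0.676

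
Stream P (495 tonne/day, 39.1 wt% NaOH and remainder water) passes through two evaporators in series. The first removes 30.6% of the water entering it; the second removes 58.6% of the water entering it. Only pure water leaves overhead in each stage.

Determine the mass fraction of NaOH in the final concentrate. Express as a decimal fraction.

0.691

water in feed = 495×0.609 = 301.45 tonne/day.
After stage 1: water left = (1−0.306)×301.45 = 209.21; stream total = 402.75 tonne/day.
After stage 2: water left = (1−0.586)×209.21 = 86.613; final concentrate = 280.16 tonne/day.
NaOH fraction = 193.55/280.16 = 0.691.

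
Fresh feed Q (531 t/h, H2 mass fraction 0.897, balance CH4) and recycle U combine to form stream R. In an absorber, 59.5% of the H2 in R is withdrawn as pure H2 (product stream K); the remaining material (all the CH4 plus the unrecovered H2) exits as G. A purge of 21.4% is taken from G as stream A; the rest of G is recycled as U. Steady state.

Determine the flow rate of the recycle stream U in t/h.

CH4 enters only via Q and leaves only via the purge: 531×0.103 = 0.214×(CH4 in G), and the absorber passes all CH4, so CH4 in R = CH4 in G = 255.57 t/h.
H2 in R: m_A = 531×0.897 + (1−0.214)·(1−0.595)·m_A, so m_A = 476.31/0.6817 = 698.74 t/h.
G = (1−0.595)×698.74 + 255.57 = 538.56 t/h.
Recycle U = (1−0.214)×538.56 = 423.31 t/h.

423.3 t/h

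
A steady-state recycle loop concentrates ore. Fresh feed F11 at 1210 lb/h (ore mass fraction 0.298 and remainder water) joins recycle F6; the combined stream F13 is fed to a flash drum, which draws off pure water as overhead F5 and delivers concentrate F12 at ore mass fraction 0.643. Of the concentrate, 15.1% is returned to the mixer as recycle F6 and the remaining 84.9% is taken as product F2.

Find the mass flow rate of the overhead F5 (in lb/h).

649.2 lb/h

Overall ore balance (none leaves overhead): ore in fresh feed = ore in product, i.e. 1210×0.298 = (1−0.151)·F12·0.643.
F12 = 360.58/(0.643×0.849) = 660.52 lb/h.
Recycle F6 = 0.151×660.52 = 99.738 lb/h.
Combined feed F13 = 1210 + 99.738 = 1309.7 lb/h.
Overhead F5 = F13 − F12 = 1309.7 − 660.52 = 649.22 lb/h.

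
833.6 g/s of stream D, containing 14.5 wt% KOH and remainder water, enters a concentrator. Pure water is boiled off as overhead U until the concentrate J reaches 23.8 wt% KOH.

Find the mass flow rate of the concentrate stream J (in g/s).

KOH is conserved: 833.6×0.145 = 120.87 g/s all reports to the concentrate.
Concentrate = 120.87/(target fraction) = 507.87 g/s.

507.9 g/s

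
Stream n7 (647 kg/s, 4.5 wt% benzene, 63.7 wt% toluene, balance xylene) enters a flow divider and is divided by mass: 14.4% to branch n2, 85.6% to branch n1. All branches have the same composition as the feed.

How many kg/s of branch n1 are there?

553.8 kg/s

Branch n1 flow = 0.856×647 = 553.83 kg/s.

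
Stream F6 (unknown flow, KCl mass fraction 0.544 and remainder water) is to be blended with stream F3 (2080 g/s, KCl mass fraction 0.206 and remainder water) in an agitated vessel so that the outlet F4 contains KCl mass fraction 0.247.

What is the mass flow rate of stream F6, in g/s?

Let F6 be the unknown flow. Total out = 2080 + F6.
KCl balance: 428.48 + 0.544·F6 = 0.247·(2080 + F6)
(0.544 − 0.247)·F6 = 0.247×2080 − 428.48 = 85.28
F6 = 85.28 / 0.297 = 287.14 g/s

287.1 g/s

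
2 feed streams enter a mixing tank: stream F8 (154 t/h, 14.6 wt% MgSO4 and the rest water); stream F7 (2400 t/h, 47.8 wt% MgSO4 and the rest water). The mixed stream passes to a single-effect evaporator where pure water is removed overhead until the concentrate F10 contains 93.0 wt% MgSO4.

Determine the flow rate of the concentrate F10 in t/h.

1258 t/h

MgSO4 entering = 154×0.146 + 2400×0.478 = 1169.7 t/h.
All MgSO4 reports to F10, so F10 = 1169.7/0.930 = 1257.7 t/h.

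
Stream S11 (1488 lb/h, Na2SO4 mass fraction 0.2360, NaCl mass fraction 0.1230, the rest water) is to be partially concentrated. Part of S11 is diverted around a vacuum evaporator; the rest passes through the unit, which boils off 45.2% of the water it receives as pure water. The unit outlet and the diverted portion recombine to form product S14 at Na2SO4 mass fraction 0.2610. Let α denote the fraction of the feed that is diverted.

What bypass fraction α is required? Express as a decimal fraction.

All 1488×0.236 = 351.17 lb/h of Na2SO4 reaches S14, so S14 = 351.17/0.261 = 1345.5 lb/h and vapour = 142.53 lb/h.
The evaporator receives (1−α)·1488 of feed at 0.641 water and removes 0.452 of that water:
0.452×0.641×(1−α)×1488 = 142.53
(1−α) = 142.53/431.12 = 0.3306;  α = 0.6694.

0.669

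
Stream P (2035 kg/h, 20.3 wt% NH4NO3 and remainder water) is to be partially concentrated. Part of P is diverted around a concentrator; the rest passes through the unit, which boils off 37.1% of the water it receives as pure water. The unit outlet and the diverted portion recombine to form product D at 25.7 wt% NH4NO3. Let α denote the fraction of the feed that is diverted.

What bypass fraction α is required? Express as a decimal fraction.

0.289

All 2035×0.203 = 413.11 kg/h of NH4NO3 reaches D, so D = 413.11/0.257 = 1607.4 kg/h and vapour = 427.59 kg/h.
The evaporator receives (1−α)·2035 of feed at 0.797 water and removes 0.371 of that water:
0.371×0.797×(1−α)×2035 = 427.59
(1−α) = 427.59/601.72 = 0.7106;  α = 0.2894.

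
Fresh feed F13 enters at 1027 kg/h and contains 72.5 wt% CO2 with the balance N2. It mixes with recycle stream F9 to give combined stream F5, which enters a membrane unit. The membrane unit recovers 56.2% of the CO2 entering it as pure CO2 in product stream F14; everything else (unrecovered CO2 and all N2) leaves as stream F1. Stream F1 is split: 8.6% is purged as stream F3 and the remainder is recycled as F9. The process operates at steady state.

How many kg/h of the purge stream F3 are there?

329.2 kg/h

N2 enters only via F13 and leaves only via the purge: 1027×0.275 = 0.086×(N2 in F1), and the membrane unit passes all N2, so N2 in F5 = N2 in F1 = 3284 kg/h.
CO2 in F5: m_A = 1027×0.725 + (1−0.086)·(1−0.562)·m_A, so m_A = 744.57/0.5997 = 1241.6 kg/h.
F1 = (1−0.562)×1241.6 + 3284 = 3827.9 kg/h.
Purge F3 = 0.086×3827.9 = 329.2 kg/h.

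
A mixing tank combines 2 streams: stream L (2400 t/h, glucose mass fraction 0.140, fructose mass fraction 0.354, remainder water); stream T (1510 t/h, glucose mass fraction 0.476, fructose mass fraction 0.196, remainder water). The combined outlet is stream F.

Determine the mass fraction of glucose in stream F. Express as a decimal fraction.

0.270

Total flow out = 2400 + 1510 = 3910 t/h.
glucose in = 2400×0.140 + 1510×0.476 = 1054.8 t/h.
glucose mass fraction in F = 1054.8/3910 = 0.270.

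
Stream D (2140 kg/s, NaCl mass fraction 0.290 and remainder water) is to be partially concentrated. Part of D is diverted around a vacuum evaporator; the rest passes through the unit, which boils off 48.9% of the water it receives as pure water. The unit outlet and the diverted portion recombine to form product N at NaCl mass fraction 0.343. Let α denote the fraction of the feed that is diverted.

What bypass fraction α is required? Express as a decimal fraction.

0.555

All 2140×0.290 = 620.6 kg/s of NaCl reaches N, so N = 620.6/0.343 = 1809.3 kg/s and vapour = 330.67 kg/s.
The evaporator receives (1−α)·2140 of feed at 0.710 water and removes 0.489 of that water:
0.489×0.710×(1−α)×2140 = 330.67
(1−α) = 330.67/742.99 = 0.4451;  α = 0.5549.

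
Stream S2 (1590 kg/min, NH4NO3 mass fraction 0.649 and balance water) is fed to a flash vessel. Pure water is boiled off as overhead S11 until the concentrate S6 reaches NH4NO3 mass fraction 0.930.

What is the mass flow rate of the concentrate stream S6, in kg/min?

1110 kg/min

NH4NO3 is conserved: 1590×0.649 = 1031.9 kg/min all reports to the concentrate.
Concentrate = 1031.9/(target fraction) = 1109.6 kg/min.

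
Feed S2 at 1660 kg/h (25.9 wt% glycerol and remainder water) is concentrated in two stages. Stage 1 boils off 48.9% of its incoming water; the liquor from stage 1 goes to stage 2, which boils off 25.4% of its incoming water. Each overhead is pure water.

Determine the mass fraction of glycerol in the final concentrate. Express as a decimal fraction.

water in feed = 1660×0.741 = 1230.1 kg/h.
After stage 1: water left = (1−0.489)×1230.1 = 628.56; stream total = 1058.5 kg/h.
After stage 2: water left = (1−0.254)×628.56 = 468.91; final concentrate = 898.85 kg/h.
glycerol fraction = 429.94/898.85 = 0.478.

0.478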